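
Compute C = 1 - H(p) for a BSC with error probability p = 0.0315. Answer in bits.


H(p) = -p*log2(p) - (1-p)*log2(1-p) = -0.0315*log2(0.0315) - 0.9685*log2(0.9685) = 0.157138 + 0.044722 = 0.2019. C = 1 - H(p) = 1 - 0.2019 = 0.7981

0.7981 bits


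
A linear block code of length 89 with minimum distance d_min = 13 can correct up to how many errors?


Correction capability = floor((d-1)/2) = floor((13-1)/2) = 6

6 errors


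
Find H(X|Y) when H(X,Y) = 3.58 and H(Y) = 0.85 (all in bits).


H(X|Y) = H(X,Y) - H(Y) = 3.58 - 0.85 = 2.73

2.73 bits


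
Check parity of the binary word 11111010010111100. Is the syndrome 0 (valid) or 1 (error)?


Syndrome = XOR of all bits = 1 XOR 1 XOR 1 XOR 1 XOR 1 XOR 0 XOR 1 XOR 0 XOR 0 XOR 1 XOR 0 XOR 1 XOR 1 XOR 1 XOR 1 XOR 0 XOR 0 = 1

1


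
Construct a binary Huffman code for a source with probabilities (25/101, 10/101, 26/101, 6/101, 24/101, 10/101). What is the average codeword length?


Huffman construction (repeatedly merge the two least-probable nodes; each merge adds 1 bit to every symbol beneath it): 6/101 + 10/101 = 16/101; 10/101 + 16/101 = 26/101; 24/101 + 25/101 = 49/101; 26/101 + 26/101 = 52/101; 49/101 + 52/101 = 1. Resulting codeword lengths (in the order the probabilities were given): (2, 4, 2, 4, 2, 3). L_avg = sum(p_i * l_i) = 25/101*2 + 10/101*4 + 26/101*2 + 6/101*4 + 24/101*2 + 10/101*3 = 244/101 = 2.4158

2.4158 bits


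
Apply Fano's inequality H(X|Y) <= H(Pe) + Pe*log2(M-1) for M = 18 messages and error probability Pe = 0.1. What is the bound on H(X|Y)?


H(Pe) = -Pe*log2(Pe) - (1-Pe)*log2(1-Pe) = -0.1*log2(0.1) - 0.9*log2(0.9) = 0.332193 + 0.136803 = 0.469. Pe*log2(M-1) = 0.1*log2(17) = 0.408746. Bound = H(Pe) + Pe*log2(M-1) = 0.332193 + 0.136803 + 0.408746 = 0.8777

0.8777 bits


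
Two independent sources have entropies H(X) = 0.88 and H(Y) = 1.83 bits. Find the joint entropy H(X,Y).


For independent variables, H(X,Y) = H(X) + H(Y) = 0.88 + 1.83 = 2.71

2.71 bits


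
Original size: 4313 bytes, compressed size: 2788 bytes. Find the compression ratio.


Ratio = original / compressed = 4313 / 2788 = 1.547

1.547


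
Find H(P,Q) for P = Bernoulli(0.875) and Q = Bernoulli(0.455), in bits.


H(P,Q) = -p*log2(q) - (1-p)*log2(1-q). -0.875*log2(0.455) = 0.994054; -0.125*log2(0.545) = 0.109459. H(P,Q) = 0.994054 + 0.109459 = 1.1035

1.1035 bits


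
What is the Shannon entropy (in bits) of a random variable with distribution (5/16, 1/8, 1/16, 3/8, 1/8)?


H = -sum(p_i * log2(p_i)). Terms: -(5/16)*log2(5/16) = 0.524397; -(1/8)*log2(1/8) = 0.375000; -(1/16)*log2(1/16) = 0.250000; -(3/8)*log2(3/8) = 0.530639; -(1/8)*log2(1/8) = 0.375000. H = 0.524397 + 0.375000 + 0.250000 + 0.530639 + 0.375000 = 2.055

2.055 bits


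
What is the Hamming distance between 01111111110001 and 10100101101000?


Count differing positions: ^ ^ . ^ ^ . ^ . . ^ ^ . . ^ = 8 differences

8


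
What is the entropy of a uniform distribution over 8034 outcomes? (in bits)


H = log2(n) = log2(8034) = 12.9719

12.9719 bits


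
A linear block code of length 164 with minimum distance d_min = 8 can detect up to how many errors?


Detection capability = d_min - 1 = 8 - 1 = 7

7 errors


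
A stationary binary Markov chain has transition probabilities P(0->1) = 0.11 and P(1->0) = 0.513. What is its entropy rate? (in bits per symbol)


Stationary distribution: pi_0 = p10/(p01+p10) = 0.8234, pi_1 = 0.1766. Entropy rate H' = pi_0*H(p01) + pi_1*H(p10) = 0.8234*0.4999 + 0.1766*0.9995 = 0.5881

0.5881 bits/symbol


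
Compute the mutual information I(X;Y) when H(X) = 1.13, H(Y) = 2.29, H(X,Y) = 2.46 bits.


I(X;Y) = H(X) + H(Y) - H(X,Y) = 1.13 + 2.29 - 2.46 = 0.96

0.96 bits


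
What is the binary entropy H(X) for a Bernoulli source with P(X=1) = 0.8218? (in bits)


H = -p*log2(p) - (1-p)*log2(1-p). -0.8218*log2(0.8218) = 0.232685; -0.1782*log2(0.1782) = 0.443438. H = 0.232685 + 0.443438 = 0.6761

0.6761 bits


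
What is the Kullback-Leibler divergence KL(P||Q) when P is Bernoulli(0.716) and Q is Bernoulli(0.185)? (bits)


KL = p*log2(p/q) + (1-p)*log2((1-p)/(1-q)) = 0.716*log2(0.716/0.185) + 0.284*log2(0.284/0.815) = 0.966

0.966 bits


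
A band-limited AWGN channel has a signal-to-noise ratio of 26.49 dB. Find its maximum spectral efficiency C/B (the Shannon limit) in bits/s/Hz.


SNR_linear = 10^(26.49/10) = 445.6562; C/B = log2(1 + SNR_linear) = log2(1 + 445.6562) = 8.803

8.803 bits/s/Hz


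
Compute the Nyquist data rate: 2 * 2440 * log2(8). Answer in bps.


Rate = 2 * B * log2(M) = 2 * 2440 * 3.0 = 14640.0

14640.0 bps


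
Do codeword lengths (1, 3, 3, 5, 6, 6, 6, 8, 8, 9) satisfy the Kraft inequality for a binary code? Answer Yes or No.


Kraft sum = sum(2^(-l_i)) = 0.8379, need <= 1. Result: satisfied (a binary prefix-free code with these lengths exists)

Yes


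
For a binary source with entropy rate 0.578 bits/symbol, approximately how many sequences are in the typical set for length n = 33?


log2|A_typical| = nH = 33 * 0.578 = 19.074, so |A_typical| ~ 2^19.074 = 5.519e+05

5.519e+05


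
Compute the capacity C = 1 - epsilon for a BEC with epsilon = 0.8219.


C = 1 - epsilon = 1 - 0.8219 = 0.1781

0.1781 bits


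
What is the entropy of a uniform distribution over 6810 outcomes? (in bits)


H = log2(n) = log2(6810) = 12.7334

12.7334 bits


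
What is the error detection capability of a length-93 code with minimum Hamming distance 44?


Detection capability = d_min - 1 = 44 - 1 = 43

43 errors


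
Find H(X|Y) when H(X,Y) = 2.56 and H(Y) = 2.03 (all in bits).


H(X|Y) = H(X,Y) - H(Y) = 2.56 - 2.03 = 0.53

0.53 bits


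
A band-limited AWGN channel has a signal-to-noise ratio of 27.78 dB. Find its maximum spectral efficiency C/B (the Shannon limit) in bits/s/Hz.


SNR_linear = 10^(27.78/10) = 599.7911; C/B = log2(1 + SNR_linear) = log2(1 + 599.7911) = 9.2307

9.2307 bits/s/Hz


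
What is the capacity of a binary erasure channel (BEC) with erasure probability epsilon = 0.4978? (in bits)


C = 1 - epsilon = 1 - 0.4978 = 0.5022

0.5022 bits


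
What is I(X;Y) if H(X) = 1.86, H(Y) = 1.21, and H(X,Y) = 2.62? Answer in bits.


I(X;Y) = H(X) + H(Y) - H(X,Y) = 1.86 + 1.21 - 2.62 = 0.45

0.45 bits


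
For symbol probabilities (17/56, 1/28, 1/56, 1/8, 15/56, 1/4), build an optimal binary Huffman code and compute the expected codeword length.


Huffman construction (repeatedly merge the two least-probable nodes; each merge adds 1 bit to every symbol beneath it): 1/56 + 1/28 = 3/56; 3/56 + 1/8 = 5/28; 5/28 + 1/4 = 3/7; 15/56 + 17/56 = 4/7; 3/7 + 4/7 = 1. Resulting codeword lengths (in the order the probabilities were given): (2, 4, 4, 3, 2, 2). L_avg = sum(p_i * l_i) = 17/56*2 + 1/28*4 + 1/56*4 + 1/8*3 + 15/56*2 + 1/4*2 = 125/56 = 2.2321

2.2321 bits


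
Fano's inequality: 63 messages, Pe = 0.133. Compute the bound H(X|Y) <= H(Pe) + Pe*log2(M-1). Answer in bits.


H(Pe) = -Pe*log2(Pe) - (1-Pe)*log2(1-Pe) = -0.133*log2(0.133) - 0.867*log2(0.867) = 0.387097 + 0.178512 = 0.5656. Pe*log2(M-1) = 0.133*log2(62) = 0.791908. Bound = H(Pe) + Pe*log2(M-1) = 0.387097 + 0.178512 + 0.791908 = 1.3575

1.3575 bits


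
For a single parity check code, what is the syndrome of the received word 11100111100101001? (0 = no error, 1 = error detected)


Syndrome = XOR of all bits = 1 XOR 1 XOR 1 XOR 0 XOR 0 XOR 1 XOR 1 XOR 1 XOR 1 XOR 0 XOR 0 XOR 1 XOR 0 XOR 1 XOR 0 XOR 0 XOR 1 = 0

0


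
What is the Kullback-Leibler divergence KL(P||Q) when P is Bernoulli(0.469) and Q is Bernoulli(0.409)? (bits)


KL = p*log2(p/q) + (1-p)*log2((1-p)/(1-q)) = 0.469*log2(0.469/0.409) + 0.531*log2(0.531/0.591) = 0.0106

0.0106 bits


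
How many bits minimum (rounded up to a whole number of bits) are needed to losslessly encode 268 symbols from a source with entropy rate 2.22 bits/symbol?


Minimum bits >= n * H = 268 * 2.22 = 594.96, rounded up to a whole number of bits = 595

595 bits


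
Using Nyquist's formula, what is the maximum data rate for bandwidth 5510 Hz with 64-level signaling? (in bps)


Rate = 2 * B * log2(M) = 2 * 5510 * 6.0 = 66120.0

66120.0 bps


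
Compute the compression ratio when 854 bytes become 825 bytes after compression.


Ratio = original / compressed = 854 / 825 = 1.0352

1.0352


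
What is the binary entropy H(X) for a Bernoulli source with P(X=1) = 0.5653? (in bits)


H = -p*log2(p) - (1-p)*log2(1-p). -0.5653*log2(0.5653) = 0.465192; -0.4347*log2(0.4347) = 0.522469. H = 0.465192 + 0.522469 = 0.9877

0.9877 bits


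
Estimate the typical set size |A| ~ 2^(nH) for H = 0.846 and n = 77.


log2|A_typical| = nH = 77 * 0.846 = 65.142, so |A_typical| ~ 2^65.142 = 4.071e+19

4.071e+19


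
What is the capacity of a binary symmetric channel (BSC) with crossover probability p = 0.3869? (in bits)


H(p) = -p*log2(p) - (1-p)*log2(1-p) = -0.3869*log2(0.3869) - 0.6131*log2(0.6131) = 0.530040 + 0.432729 = 0.9628. C = 1 - H(p) = 1 - 0.9628 = 0.0372

0.0372 bits


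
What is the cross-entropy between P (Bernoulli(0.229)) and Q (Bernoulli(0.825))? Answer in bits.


H(P,Q) = -p*log2(q) - (1-p)*log2(1-q). -0.229*log2(0.825) = 0.063555; -0.771*log2(0.175) = 1.938736. H(P,Q) = 0.063555 + 1.938736 = 2.0023

2.0023 bits


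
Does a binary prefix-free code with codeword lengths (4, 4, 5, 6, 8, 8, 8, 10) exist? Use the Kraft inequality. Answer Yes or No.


Kraft sum = sum(2^(-l_i)) = 0.1846, need <= 1. Result: satisfied (a binary prefix-free code with these lengths exists)

Yes


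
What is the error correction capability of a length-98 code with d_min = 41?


Correction capability = floor((d-1)/2) = floor((41-1)/2) = 20

20 errors


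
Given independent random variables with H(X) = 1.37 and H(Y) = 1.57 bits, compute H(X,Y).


For independent variables, H(X,Y) = H(X) + H(Y) = 1.37 + 1.57 = 2.94

2.94 bits


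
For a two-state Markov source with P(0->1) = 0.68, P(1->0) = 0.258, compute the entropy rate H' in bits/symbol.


Stationary distribution: pi_0 = p10/(p01+p10) = 0.2751, pi_1 = 0.7249. Entropy rate H' = pi_0*H(p01) + pi_1*H(p10) = 0.2751*0.9044 + 0.7249*0.8237 = 0.8459

0.8459 bits/symbol


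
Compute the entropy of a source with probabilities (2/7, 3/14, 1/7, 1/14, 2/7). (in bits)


H = -sum(p_i * log2(p_i)). Terms: -(2/7)*log2(2/7) = 0.516387; -(3/14)*log2(3/14) = 0.476227; -(1/7)*log2(1/7) = 0.401051; -(1/14)*log2(1/14) = 0.271954; -(2/7)*log2(2/7) = 0.516387. H = 0.516387 + 0.476227 + 0.401051 + 0.271954 + 0.516387 = 2.182

2.182 bits


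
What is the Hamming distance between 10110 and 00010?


Count differing positions: ^ . ^ . . = 2 differences

2


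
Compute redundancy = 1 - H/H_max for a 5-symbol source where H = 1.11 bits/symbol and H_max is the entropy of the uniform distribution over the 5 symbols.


H_max = log2(K) = log2(5) = 2.3219 bits/symbol. Redundancy = 1 - H/H_max = 1 - 1.11/2.3219 = 1 - 0.4781 = 0.5219

0.5219


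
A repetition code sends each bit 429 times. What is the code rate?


Rate = k/n = 1/429

1/429


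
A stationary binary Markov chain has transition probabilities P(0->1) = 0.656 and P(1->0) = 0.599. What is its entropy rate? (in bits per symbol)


Stationary distribution: pi_0 = p10/(p01+p10) = 0.4773, pi_1 = 0.5227. Entropy rate H' = pi_0*H(p01) + pi_1*H(p10) = 0.4773*0.9286 + 0.5227*0.9715 = 0.951

0.951 bits/symbol


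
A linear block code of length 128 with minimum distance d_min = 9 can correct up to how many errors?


Correction capability = floor((d-1)/2) = floor((9-1)/2) = 4

4 errors


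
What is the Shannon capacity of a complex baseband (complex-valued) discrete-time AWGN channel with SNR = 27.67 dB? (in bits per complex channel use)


SNR_linear = 10^(27.67/10) = 584.7901; C = log2(1 + SNR_linear) = log2(1 + 584.7901) = 9.1942

9.1942 bits/channel use


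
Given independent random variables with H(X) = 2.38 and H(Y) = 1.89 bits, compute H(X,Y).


For independent variables, H(X,Y) = H(X) + H(Y) = 2.38 + 1.89 = 4.27

4.27 bits


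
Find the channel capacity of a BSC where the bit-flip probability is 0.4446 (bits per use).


H(p) = -p*log2(p) - (1-p)*log2(1-p) = -0.4446*log2(0.4446) - 0.5554*log2(0.5554) = 0.519924 + 0.471202 = 0.9911. C = 1 - H(p) = 1 - 0.9911 = 0.0089

0.0089 bits


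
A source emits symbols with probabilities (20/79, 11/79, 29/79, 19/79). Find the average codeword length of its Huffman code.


Huffman construction (repeatedly merge the two least-probable nodes; each merge adds 1 bit to every symbol beneath it): 11/79 + 19/79 = 30/79; 20/79 + 29/79 = 49/79; 30/79 + 49/79 = 1. Resulting codeword lengths (in the order the probabilities were given): (2, 2, 2, 2). L_avg = sum(p_i * l_i) = 20/79*2 + 11/79*2 + 29/79*2 + 19/79*2 = 2

2.0 bits


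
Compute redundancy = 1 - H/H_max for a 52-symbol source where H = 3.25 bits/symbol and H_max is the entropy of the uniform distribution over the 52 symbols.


H_max = log2(K) = log2(52) = 5.7004 bits/symbol. Redundancy = 1 - H/H_max = 1 - 3.25/5.7004 = 1 - 0.5701 = 0.4299

0.4299


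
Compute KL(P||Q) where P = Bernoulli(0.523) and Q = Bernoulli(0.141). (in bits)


KL = p*log2(p/q) + (1-p)*log2((1-p)/(1-q)) = 0.523*log2(0.523/0.141) + 0.477*log2(0.477/0.859) = 0.5842

0.5842 bits


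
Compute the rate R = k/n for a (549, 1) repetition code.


Rate = k/n = 1/549

1/549


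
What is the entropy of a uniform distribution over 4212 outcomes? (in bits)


H = log2(n) = log2(4212) = 12.0403

12.0403 bits


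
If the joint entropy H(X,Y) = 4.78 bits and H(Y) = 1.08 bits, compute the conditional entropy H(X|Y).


H(X|Y) = H(X,Y) - H(Y) = 4.78 - 1.08 = 3.7

3.7 bits


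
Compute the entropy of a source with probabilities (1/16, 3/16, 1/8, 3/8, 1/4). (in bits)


H = -sum(p_i * log2(p_i)). Terms: -(1/16)*log2(1/16) = 0.250000; -(3/16)*log2(3/16) = 0.452820; -(1/8)*log2(1/8) = 0.375000; -(3/8)*log2(3/8) = 0.530639; -(1/4)*log2(1/4) = 0.500000. H = 0.250000 + 0.452820 + 0.375000 + 0.530639 + 0.500000 = 2.1085

2.1085 bits


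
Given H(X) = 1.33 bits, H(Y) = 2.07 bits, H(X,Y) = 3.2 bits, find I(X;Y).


I(X;Y) = H(X) + H(Y) - H(X,Y) = 1.33 + 2.07 - 3.2 = 0.2

0.2 bits


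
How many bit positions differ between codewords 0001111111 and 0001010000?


Count differing positions: . . . . ^ . ^ ^ ^ ^ = 5 differences

5


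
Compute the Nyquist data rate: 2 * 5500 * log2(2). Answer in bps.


Rate = 2 * B * log2(M) = 2 * 5500 * 1.0 = 11000.0

11000.0 bps


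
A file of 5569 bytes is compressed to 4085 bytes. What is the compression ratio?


Ratio = original / compressed = 5569 / 4085 = 1.3633

1.3633


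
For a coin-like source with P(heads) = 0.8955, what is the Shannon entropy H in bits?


H = -p*log2(p) - (1-p)*log2(1-p). -0.8955*log2(0.8955) = 0.142595; -0.1045*log2(0.1045) = 0.340505. H = 0.142595 + 0.340505 = 0.4831

0.4831 bits


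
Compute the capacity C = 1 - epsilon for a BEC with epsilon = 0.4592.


C = 1 - epsilon = 1 - 0.4592 = 0.5408

0.5408 bits


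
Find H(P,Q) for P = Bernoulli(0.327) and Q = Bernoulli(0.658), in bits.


H(P,Q) = -p*log2(q) - (1-p)*log2(1-q). -0.327*log2(0.658) = 0.197456; -0.673*log2(0.342) = 1.041758. H(P,Q) = 0.197456 + 1.041758 = 1.2392

1.2392 bits


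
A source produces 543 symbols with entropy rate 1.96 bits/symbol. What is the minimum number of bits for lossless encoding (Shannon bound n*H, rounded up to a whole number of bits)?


Minimum bits >= n * H = 543 * 1.96 = 1064.28, rounded up to a whole number of bits = 1065

1065 bits


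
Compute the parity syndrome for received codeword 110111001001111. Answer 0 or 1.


Syndrome = XOR of all bits = 1 XOR 1 XOR 0 XOR 1 XOR 1 XOR 1 XOR 0 XOR 0 XOR 1 XOR 0 XOR 0 XOR 1 XOR 1 XOR 1 XOR 1 = 0

0


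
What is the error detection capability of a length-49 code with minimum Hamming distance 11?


Detection capability = d_min - 1 = 11 - 1 = 10

10 errors


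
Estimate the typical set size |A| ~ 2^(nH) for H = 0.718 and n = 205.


log2|A_typical| = nH = 205 * 0.718 = 147.19, so |A_typical| ~ 2^147.19 = 2.035e+44

2.035e+44


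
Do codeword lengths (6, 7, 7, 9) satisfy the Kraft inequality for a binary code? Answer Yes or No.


Kraft sum = sum(2^(-l_i)) = 0.0332, need <= 1. Result: satisfied (a binary prefix-free code with these lengths exists)

Yes


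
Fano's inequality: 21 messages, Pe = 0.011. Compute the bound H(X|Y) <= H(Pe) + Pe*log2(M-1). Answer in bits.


H(Pe) = -Pe*log2(Pe) - (1-Pe)*log2(1-Pe) = -0.011*log2(0.011) - 0.989*log2(0.989) = 0.071570 + 0.015782 = 0.0874. Pe*log2(M-1) = 0.011*log2(20) = 0.047541. Bound = H(Pe) + Pe*log2(M-1) = 0.071570 + 0.015782 + 0.047541 = 0.1349

0.1349 bits


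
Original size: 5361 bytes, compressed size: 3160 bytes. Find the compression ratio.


Ratio = original / compressed = 5361 / 3160 = 1.6965

1.6965


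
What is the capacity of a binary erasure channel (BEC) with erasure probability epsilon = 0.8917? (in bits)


C = 1 - epsilon = 1 - 0.8917 = 0.1083

0.1083 bits


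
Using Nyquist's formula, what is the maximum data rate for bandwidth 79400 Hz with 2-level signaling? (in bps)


Rate = 2 * B * log2(M) = 2 * 79400 * 1.0 = 158800.0

158800.0 bps


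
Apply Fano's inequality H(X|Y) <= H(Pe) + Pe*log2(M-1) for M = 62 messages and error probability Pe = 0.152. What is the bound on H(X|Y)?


H(Pe) = -Pe*log2(Pe) - (1-Pe)*log2(1-Pe) = -0.152*log2(0.152) - 0.848*log2(0.848) = 0.413114 + 0.201709 = 0.6148. Pe*log2(M-1) = 0.152*log2(61) = 0.901472. Bound = H(Pe) + Pe*log2(M-1) = 0.413114 + 0.201709 + 0.901472 = 1.5163

1.5163 bits


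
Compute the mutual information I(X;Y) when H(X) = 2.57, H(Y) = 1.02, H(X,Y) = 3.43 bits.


I(X;Y) = H(X) + H(Y) - H(X,Y) = 2.57 + 1.02 - 3.43 = 0.16

0.16 bits


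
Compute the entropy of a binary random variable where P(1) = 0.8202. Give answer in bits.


H = -p*log2(p) - (1-p)*log2(1-p). -0.8202*log2(0.8202) = 0.234538; -0.1798*log2(0.1798) = 0.445101. H = 0.234538 + 0.445101 = 0.6796

0.6796 bits


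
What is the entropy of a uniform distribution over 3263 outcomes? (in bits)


H = log2(n) = log2(3263) = 11.672

11.672 bits


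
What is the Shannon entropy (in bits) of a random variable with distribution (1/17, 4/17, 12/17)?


H = -sum(p_i * log2(p_i)). Terms: -(1/17)*log2(1/17) = 0.240439; -(4/17)*log2(4/17) = 0.491168; -(12/17)*log2(12/17) = 0.354706. H = 0.240439 + 0.491168 + 0.354706 = 1.0863

1.0863 bits


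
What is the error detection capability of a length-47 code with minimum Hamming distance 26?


Detection capability = d_min - 1 = 26 - 1 = 25

25 errors


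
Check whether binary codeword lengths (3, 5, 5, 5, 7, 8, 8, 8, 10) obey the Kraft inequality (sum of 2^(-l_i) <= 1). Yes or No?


Kraft sum = sum(2^(-l_i)) = 0.2393, need <= 1. Result: satisfied (a binary prefix-free code with these lengths exists)

Yes


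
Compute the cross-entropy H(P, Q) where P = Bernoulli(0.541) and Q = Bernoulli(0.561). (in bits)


H(P,Q) = -p*log2(q) - (1-p)*log2(1-q). -0.541*log2(0.561) = 0.451155; -0.459*log2(0.439) = 0.545158. H(P,Q) = 0.451155 + 0.545158 = 0.9963

0.9963 bits


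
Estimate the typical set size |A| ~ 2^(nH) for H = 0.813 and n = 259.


log2|A_typical| = nH = 259 * 0.813 = 210.567, so |A_typical| ~ 2^210.567 = 2.438e+63

2.438e+63


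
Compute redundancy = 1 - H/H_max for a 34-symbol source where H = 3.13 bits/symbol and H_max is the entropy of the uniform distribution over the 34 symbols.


H_max = log2(K) = log2(34) = 5.0875 bits/symbol. Redundancy = 1 - H/H_max = 1 - 3.13/5.0875 = 1 - 0.6152 = 0.3848

0.3848


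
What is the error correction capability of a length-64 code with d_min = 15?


Correction capability = floor((d-1)/2) = floor((15-1)/2) = 7

7 errors


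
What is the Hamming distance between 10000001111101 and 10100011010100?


Count differing positions: . . ^ . . . ^ . ^ . ^ . . ^ = 5 differences

5


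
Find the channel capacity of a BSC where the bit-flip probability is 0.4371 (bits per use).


H(p) = -p*log2(p) - (1-p)*log2(1-p) = -0.4371*log2(0.4371) - 0.5629*log2(0.5629) = 0.521882 + 0.466672 = 0.9886. C = 1 - H(p) = 1 - 0.9886 = 0.0114

0.0114 bits


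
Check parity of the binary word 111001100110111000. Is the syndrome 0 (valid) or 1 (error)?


Syndrome = XOR of all bits = 1 XOR 1 XOR 1 XOR 0 XOR 0 XOR 1 XOR 1 XOR 0 XOR 0 XOR 1 XOR 1 XOR 0 XOR 1 XOR 1 XOR 1 XOR 0 XOR 0 XOR 0 = 0

0


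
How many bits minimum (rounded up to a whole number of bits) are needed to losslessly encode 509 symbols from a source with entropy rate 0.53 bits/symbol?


Minimum bits >= n * H = 509 * 0.53 = 269.77, rounded up to a whole number of bits = 270

270 bits


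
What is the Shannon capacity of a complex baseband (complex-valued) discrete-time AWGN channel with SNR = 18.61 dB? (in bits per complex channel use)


SNR_linear = 10^(18.61/10) = 72.6106; C = log2(1 + SNR_linear) = log2(1 + 72.6106) = 6.2018

6.2018 bits/channel use


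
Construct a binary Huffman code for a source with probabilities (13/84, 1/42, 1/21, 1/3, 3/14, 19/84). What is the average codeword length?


Huffman construction (repeatedly merge the two least-probable nodes; each merge adds 1 bit to every symbol beneath it): 1/42 + 1/21 = 1/14; 1/14 + 13/84 = 19/84; 3/14 + 19/84 = 37/84; 19/84 + 1/3 = 47/84; 37/84 + 47/84 = 1. Resulting codeword lengths (in the order the probabilities were given): (3, 4, 4, 2, 2, 2). L_avg = sum(p_i * l_i) = 13/84*3 + 1/42*4 + 1/21*4 + 1/3*2 + 3/14*2 + 19/84*2 = 193/84 = 2.2976

2.2976 bits


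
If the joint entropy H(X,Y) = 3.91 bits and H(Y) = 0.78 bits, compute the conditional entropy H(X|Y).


H(X|Y) = H(X,Y) - H(Y) = 3.91 - 0.78 = 3.13

3.13 bits


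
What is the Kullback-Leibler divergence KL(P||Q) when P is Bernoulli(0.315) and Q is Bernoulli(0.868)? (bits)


KL = p*log2(p/q) + (1-p)*log2((1-p)/(1-q)) = 0.315*log2(0.315/0.868) + 0.685*log2(0.685/0.132) = 1.1666

1.1666 bits


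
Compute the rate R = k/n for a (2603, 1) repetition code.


Rate = k/n = 1/2603

1/2603


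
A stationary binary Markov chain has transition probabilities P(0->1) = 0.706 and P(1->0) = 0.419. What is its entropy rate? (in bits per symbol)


Stationary distribution: pi_0 = p10/(p01+p10) = 0.3724, pi_1 = 0.6276. Entropy rate H' = pi_0*H(p01) + pi_1*H(p10) = 0.3724*0.8738 + 0.6276*0.981 = 0.9411

0.9411 bits/symbol


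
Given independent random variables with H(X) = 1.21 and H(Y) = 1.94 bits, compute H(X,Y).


For independent variables, H(X,Y) = H(X) + H(Y) = 1.21 + 1.94 = 3.15

3.15 bits


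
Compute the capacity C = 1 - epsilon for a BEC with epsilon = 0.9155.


C = 1 - epsilon = 1 - 0.9155 = 0.0845

0.0845 bits


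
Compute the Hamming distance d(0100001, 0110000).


Count differing positions: . . ^ . . . ^ = 2 differences

2


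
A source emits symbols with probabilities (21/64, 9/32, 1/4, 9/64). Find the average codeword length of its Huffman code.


Huffman construction (repeatedly merge the two least-probable nodes; each merge adds 1 bit to every symbol beneath it): 9/64 + 1/4 = 25/64; 9/32 + 21/64 = 39/64; 25/64 + 39/64 = 1. Resulting codeword lengths (in the order the probabilities were given): (2, 2, 2, 2). L_avg = sum(p_i * l_i) = 21/64*2 + 9/32*2 + 1/4*2 + 9/64*2 = 2

2.0 bits


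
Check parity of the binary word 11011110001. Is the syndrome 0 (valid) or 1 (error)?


Syndrome = XOR of all bits = 1 XOR 1 XOR 0 XOR 1 XOR 1 XOR 1 XOR 1 XOR 0 XOR 0 XOR 0 XOR 1 = 1

1


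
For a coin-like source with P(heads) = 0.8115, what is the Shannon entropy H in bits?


H = -p*log2(p) - (1-p)*log2(1-p). -0.8115*log2(0.8115) = 0.244535; -0.1885*log2(0.1885) = 0.453788. H = 0.244535 + 0.453788 = 0.6983

0.6983 bits


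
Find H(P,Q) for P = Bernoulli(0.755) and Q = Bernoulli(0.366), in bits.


H(P,Q) = -p*log2(q) - (1-p)*log2(1-q). -0.755*log2(0.366) = 1.094814; -0.245*log2(0.634) = 0.161074. H(P,Q) = 1.094814 + 0.161074 = 1.2559

1.2559 bits


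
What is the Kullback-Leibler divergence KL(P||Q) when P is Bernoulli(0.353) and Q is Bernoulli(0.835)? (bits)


KL = p*log2(p/q) + (1-p)*log2((1-p)/(1-q)) = 0.353*log2(0.353/0.835) + 0.647*log2(0.647/0.165) = 0.837

0.837 bits


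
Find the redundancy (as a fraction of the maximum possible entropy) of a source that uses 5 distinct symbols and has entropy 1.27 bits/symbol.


H_max = log2(K) = log2(5) = 2.3219 bits/symbol. Redundancy = 1 - H/H_max = 1 - 1.27/2.3219 = 1 - 0.547 = 0.453

0.453


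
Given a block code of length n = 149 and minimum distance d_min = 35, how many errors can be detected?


Detection capability = d_min - 1 = 35 - 1 = 34

34 errors


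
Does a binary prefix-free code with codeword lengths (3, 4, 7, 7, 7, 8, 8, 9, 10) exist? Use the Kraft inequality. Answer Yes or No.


Kraft sum = sum(2^(-l_i)) = 0.2217, need <= 1. Result: satisfied (a binary prefix-free code with these lengths exists)

Yes


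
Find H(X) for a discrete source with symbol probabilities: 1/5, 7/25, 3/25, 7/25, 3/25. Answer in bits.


H = -sum(p_i * log2(p_i)). Terms: -(1/5)*log2(1/5) = 0.464386; -(7/25)*log2(7/25) = 0.514220; -(3/25)*log2(3/25) = 0.367067; -(7/25)*log2(7/25) = 0.514220; -(3/25)*log2(3/25) = 0.367067. H = 0.464386 + 0.514220 + 0.367067 + 0.514220 + 0.367067 = 2.227

2.227 bits


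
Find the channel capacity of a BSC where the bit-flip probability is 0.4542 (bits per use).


H(p) = -p*log2(p) - (1-p)*log2(1-p) = -0.4542*log2(0.4542) - 0.5458*log2(0.5458) = 0.517152 + 0.476787 = 0.9939. C = 1 - H(p) = 1 - 0.9939 = 0.0061

0.0061 bits


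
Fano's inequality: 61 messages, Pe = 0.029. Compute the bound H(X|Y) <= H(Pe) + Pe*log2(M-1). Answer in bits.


H(Pe) = -Pe*log2(Pe) - (1-Pe)*log2(1-Pe) = -0.029*log2(0.029) - 0.971*log2(0.971) = 0.148126 + 0.041226 = 0.1894. Pe*log2(M-1) = 0.029*log2(60) = 0.171300. Bound = H(Pe) + Pe*log2(M-1) = 0.148126 + 0.041226 + 0.171300 = 0.3607

0.3607 bits


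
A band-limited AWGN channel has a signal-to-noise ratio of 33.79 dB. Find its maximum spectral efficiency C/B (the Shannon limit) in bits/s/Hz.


SNR_linear = 10^(33.79/10) = 2393.3158; C/B = log2(1 + SNR_linear) = log2(1 + 2393.3158) = 11.2254

11.2254 bits/s/Hz


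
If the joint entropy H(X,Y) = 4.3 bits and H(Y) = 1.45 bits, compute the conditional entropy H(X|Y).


H(X|Y) = H(X,Y) - H(Y) = 4.3 - 1.45 = 2.85

2.85 bits


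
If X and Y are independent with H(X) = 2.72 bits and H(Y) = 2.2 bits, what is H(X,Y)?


For independent variables, H(X,Y) = H(X) + H(Y) = 2.72 + 2.2 = 4.92

4.92 bits


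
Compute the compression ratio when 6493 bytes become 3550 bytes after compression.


Ratio = original / compressed = 6493 / 3550 = 1.829

1.829


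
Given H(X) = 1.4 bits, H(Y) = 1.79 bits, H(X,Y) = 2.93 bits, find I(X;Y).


I(X;Y) = H(X) + H(Y) - H(X,Y) = 1.4 + 1.79 - 2.93 = 0.26

0.26 bits


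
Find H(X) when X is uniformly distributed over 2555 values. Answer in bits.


H = log2(n) = log2(2555) = 11.3191

11.3191 bits


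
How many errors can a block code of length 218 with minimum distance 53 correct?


Correction capability = floor((d-1)/2) = floor((53-1)/2) = 26

26 errors


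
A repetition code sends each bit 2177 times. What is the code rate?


Rate = k/n = 1/2177

1/2177


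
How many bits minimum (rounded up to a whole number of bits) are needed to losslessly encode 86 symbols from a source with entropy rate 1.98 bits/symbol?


Minimum bits >= n * H = 86 * 1.98 = 170.28, rounded up to a whole number of bits = 171

171 bits


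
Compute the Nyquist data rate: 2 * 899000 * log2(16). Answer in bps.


Rate = 2 * B * log2(M) = 2 * 899000 * 4.0 = 7192000.0

7192000.0 bps


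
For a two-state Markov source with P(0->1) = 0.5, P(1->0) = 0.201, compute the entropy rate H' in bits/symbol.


Stationary distribution: pi_0 = p10/(p01+p10) = 0.2867, pi_1 = 0.7133. Entropy rate H' = pi_0*H(p01) + pi_1*H(p10) = 0.2867*1.0 + 0.7133*0.7239 = 0.8031

0.8031 bits/symbol


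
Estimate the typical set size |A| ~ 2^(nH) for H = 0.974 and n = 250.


log2|A_typical| = nH = 250 * 0.974 = 243.5, so |A_typical| ~ 2^243.5 = 1.999e+73

1.999e+73


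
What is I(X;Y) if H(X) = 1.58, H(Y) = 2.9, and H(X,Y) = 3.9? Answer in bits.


I(X;Y) = H(X) + H(Y) - H(X,Y) = 1.58 + 2.9 - 3.9 = 0.58

0.58 bits


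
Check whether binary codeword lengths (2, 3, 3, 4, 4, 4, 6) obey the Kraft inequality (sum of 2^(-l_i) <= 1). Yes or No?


Kraft sum = sum(2^(-l_i)) = 0.7031, need <= 1. Result: satisfied (a binary prefix-free code with these lengths exists)

Yes


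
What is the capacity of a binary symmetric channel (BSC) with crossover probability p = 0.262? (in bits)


H(p) = -p*log2(p) - (1-p)*log2(1-p) = -0.262*log2(0.262) - 0.738*log2(0.738) = 0.506279 + 0.323471 = 0.8297. C = 1 - H(p) = 1 - 0.8297 = 0.1703

0.1703 bits


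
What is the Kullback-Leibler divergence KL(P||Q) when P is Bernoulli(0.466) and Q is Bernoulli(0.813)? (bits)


KL = p*log2(p/q) + (1-p)*log2((1-p)/(1-q)) = 0.466*log2(0.466/0.813) + 0.534*log2(0.534/0.187) = 0.4342

0.4342 bits


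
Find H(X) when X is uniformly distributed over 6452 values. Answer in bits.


H = log2(n) = log2(6452) = 12.6555

12.6555 bits


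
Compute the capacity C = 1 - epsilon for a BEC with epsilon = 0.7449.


C = 1 - epsilon = 1 - 0.7449 = 0.2551

0.2551 bits


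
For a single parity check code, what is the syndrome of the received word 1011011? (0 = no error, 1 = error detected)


Syndrome = XOR of all bits = 1 XOR 0 XOR 1 XOR 1 XOR 0 XOR 1 XOR 1 = 1

1


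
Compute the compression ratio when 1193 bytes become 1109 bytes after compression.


Ratio = original / compressed = 1193 / 1109 = 1.0757

1.0757


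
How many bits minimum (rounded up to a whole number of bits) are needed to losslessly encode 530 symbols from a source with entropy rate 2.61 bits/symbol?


Minimum bits >= n * H = 530 * 2.61 = 1383.3, rounded up to a whole number of bits = 1384

1384 bits


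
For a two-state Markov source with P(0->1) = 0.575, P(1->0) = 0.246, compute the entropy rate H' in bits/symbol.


Stationary distribution: pi_0 = p10/(p01+p10) = 0.2996, pi_1 = 0.7004. Entropy rate H' = pi_0*H(p01) + pi_1*H(p10) = 0.2996*0.9837 + 0.7004*0.8049 = 0.8585

0.8585 bits/symbol


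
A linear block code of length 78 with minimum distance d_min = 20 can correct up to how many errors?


Correction capability = floor((d-1)/2) = floor((20-1)/2) = 9

9 errors


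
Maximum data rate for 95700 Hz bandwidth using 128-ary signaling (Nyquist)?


Rate = 2 * B * log2(M) = 2 * 95700 * 7.0 = 1339800.0

1339800.0 bps


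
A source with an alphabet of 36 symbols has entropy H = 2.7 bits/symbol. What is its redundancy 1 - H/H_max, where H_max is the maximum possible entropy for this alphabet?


H_max = log2(K) = log2(36) = 5.1699 bits/symbol. Redundancy = 1 - H/H_max = 1 - 2.7/5.1699 = 1 - 0.5223 = 0.4777

0.4777


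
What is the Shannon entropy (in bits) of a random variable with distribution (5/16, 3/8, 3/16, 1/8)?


H = -sum(p_i * log2(p_i)). Terms: -(5/16)*log2(5/16) = 0.524397; -(3/8)*log2(3/8) = 0.530639; -(3/16)*log2(3/16) = 0.452820; -(1/8)*log2(1/8) = 0.375000. H = 0.524397 + 0.530639 + 0.452820 + 0.375000 = 1.8829

1.8829 bits


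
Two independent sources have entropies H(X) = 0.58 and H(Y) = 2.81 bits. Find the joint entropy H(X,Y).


For independent variables, H(X,Y) = H(X) + H(Y) = 0.58 + 2.81 = 3.39

3.39 bits


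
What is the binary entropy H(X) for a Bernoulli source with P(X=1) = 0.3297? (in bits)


H = -p*log2(p) - (1-p)*log2(1-p). -0.3297*log2(0.3297) = 0.527775; -0.6703*log2(0.6703) = 0.386844. H = 0.527775 + 0.386844 = 0.9146

0.9146 bits


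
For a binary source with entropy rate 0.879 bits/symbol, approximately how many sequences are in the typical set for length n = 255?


log2|A_typical| = nH = 255 * 0.879 = 224.145, so |A_typical| ~ 2^224.145 = 2.981e+67

2.981e+67


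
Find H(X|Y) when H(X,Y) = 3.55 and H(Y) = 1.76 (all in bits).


H(X|Y) = H(X,Y) - H(Y) = 3.55 - 1.76 = 1.79

1.79 bits


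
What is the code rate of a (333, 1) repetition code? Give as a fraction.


Rate = k/n = 1/333

1/333


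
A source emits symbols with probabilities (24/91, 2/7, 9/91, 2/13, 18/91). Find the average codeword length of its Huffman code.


Huffman construction (repeatedly merge the two least-probable nodes; each merge adds 1 bit to every symbol beneath it): 9/91 + 2/13 = 23/91; 18/91 + 23/91 = 41/91; 24/91 + 2/7 = 50/91; 41/91 + 50/91 = 1. Resulting codeword lengths (in the order the probabilities were given): (2, 2, 3, 3, 2). L_avg = sum(p_i * l_i) = 24/91*2 + 2/7*2 + 9/91*3 + 2/13*3 + 18/91*2 = 205/91 = 2.2527

2.2527 bits


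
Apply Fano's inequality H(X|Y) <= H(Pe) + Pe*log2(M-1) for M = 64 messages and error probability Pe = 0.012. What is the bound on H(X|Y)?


H(Pe) = -Pe*log2(Pe) - (1-Pe)*log2(1-Pe) = -0.012*log2(0.012) - 0.988*log2(0.988) = 0.076570 + 0.017208 = 0.0938. Pe*log2(M-1) = 0.012*log2(63) = 0.071727. Bound = H(Pe) + Pe*log2(M-1) = 0.076570 + 0.017208 + 0.071727 = 0.1655

0.1655 bits


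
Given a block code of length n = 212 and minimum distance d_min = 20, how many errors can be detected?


Detection capability = d_min - 1 = 20 - 1 = 19

19 errors


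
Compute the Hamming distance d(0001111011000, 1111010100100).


Count differing positions: ^ ^ ^ . ^ . ^ ^ ^ ^ ^ . . = 9 differences

9


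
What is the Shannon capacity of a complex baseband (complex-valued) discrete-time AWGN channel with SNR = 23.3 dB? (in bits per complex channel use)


SNR_linear = 10^(23.3/10) = 213.7962; C = log2(1 + SNR_linear) = log2(1 + 213.7962) = 7.7468

7.7468 bits/channel use


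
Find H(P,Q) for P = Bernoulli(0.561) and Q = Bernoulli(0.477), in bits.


H(P,Q) = -p*log2(q) - (1-p)*log2(1-q). -0.561*log2(0.477) = 0.599114; -0.439*log2(0.523) = 0.410516. H(P,Q) = 0.599114 + 0.410516 = 1.0096

1.0096 bits


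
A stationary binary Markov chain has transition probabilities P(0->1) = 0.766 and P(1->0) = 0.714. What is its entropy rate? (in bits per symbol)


Stationary distribution: pi_0 = p10/(p01+p10) = 0.4824, pi_1 = 0.5176. Entropy rate H' = pi_0*H(p01) + pi_1*H(p10) = 0.4824*0.7849 + 0.5176*0.8635 = 0.8256

0.8256 bits/symbol


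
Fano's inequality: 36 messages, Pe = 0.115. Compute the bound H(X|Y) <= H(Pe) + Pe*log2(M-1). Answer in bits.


H(Pe) = -Pe*log2(Pe) - (1-Pe)*log2(1-Pe) = -0.115*log2(0.115) - 0.885*log2(0.885) = 0.358834 + 0.155982 = 0.5148. Pe*log2(M-1) = 0.115*log2(35) = 0.589868. Bound = H(Pe) + Pe*log2(M-1) = 0.358834 + 0.155982 + 0.589868 = 1.1047

1.1047 bits


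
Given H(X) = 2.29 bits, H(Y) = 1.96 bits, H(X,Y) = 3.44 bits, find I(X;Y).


I(X;Y) = H(X) + H(Y) - H(X,Y) = 2.29 + 1.96 - 3.44 = 0.81

0.81 bits


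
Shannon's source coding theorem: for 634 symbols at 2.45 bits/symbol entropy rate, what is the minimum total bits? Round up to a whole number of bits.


Minimum bits >= n * H = 634 * 2.45 = 1553.3, rounded up to a whole number of bits = 1554

1554 bits


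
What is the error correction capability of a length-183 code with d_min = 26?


Correction capability = floor((d-1)/2) = floor((26-1)/2) = 12

12 errors


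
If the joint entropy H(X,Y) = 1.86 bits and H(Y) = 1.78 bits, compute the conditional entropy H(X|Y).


H(X|Y) = H(X,Y) - H(Y) = 1.86 - 1.78 = 0.08

0.08 bits


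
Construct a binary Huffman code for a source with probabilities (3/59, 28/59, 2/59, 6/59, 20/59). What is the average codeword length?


Huffman construction (repeatedly merge the two least-probable nodes; each merge adds 1 bit to every symbol beneath it): 2/59 + 3/59 = 5/59; 5/59 + 6/59 = 11/59; 11/59 + 20/59 = 31/59; 28/59 + 31/59 = 1. Resulting codeword lengths (in the order the probabilities were given): (4, 1, 4, 3, 2). L_avg = sum(p_i * l_i) = 3/59*4 + 28/59*1 + 2/59*4 + 6/59*3 + 20/59*2 = 106/59 = 1.7966

1.7966 bits


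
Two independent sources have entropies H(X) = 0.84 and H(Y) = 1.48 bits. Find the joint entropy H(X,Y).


For independent variables, H(X,Y) = H(X) + H(Y) = 0.84 + 1.48 = 2.32

2.32 bits


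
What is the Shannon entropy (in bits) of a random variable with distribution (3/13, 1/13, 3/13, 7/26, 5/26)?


H = -sum(p_i * log2(p_i)). Terms: -(3/13)*log2(3/13) = 0.488187; -(1/13)*log2(1/13) = 0.284649; -(3/13)*log2(3/13) = 0.488187; -(7/26)*log2(7/26) = 0.509677; -(5/26)*log2(5/26) = 0.457406. H = 0.488187 + 0.284649 + 0.488187 + 0.509677 + 0.457406 = 2.2281

2.2281 bits


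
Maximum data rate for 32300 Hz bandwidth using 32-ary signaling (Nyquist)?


Rate = 2 * B * log2(M) = 2 * 32300 * 5.0 = 323000.0

323000.0 bps


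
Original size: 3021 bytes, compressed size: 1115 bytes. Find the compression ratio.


Ratio = original / compressed = 3021 / 1115 = 2.7094

2.7094


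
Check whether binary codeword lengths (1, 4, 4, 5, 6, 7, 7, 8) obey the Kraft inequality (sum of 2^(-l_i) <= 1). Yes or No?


Kraft sum = sum(2^(-l_i)) = 0.6914, need <= 1. Result: satisfied (a binary prefix-free code with these lengths exists)

Yes


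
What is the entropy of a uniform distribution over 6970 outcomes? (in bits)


H = log2(n) = log2(6970) = 12.7669

12.7669 bits


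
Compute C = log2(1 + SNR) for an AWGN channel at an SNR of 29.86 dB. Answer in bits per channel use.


SNR_linear = 10^(29.86/10) = 968.2779; C = log2(1 + SNR_linear) = log2(1 + 968.2779) = 9.9208

9.9208 bits/channel use


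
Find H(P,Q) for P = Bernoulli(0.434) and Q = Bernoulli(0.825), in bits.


H(P,Q) = -p*log2(q) - (1-p)*log2(1-q). -0.434*log2(0.825) = 0.120450; -0.566*log2(0.175) = 1.423248. H(P,Q) = 0.120450 + 1.423248 = 1.5437

1.5437 bits


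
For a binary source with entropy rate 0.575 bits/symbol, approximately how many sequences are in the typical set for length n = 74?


log2|A_typical| = nH = 74 * 0.575 = 42.55, so |A_typical| ~ 2^42.55 = 6.439e+12

6.439e+12


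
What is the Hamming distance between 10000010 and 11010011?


Count differing positions: . ^ . ^ . . . ^ = 3 differences

3


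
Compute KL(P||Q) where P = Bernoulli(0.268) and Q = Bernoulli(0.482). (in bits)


KL = p*log2(p/q) + (1-p)*log2((1-p)/(1-q)) = 0.268*log2(0.268/0.482) + 0.732*log2(0.732/0.518) = 0.1382

0.1382 bits


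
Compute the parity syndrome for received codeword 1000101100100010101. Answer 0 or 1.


Syndrome = XOR of all bits = 1 XOR 0 XOR 0 XOR 0 XOR 1 XOR 0 XOR 1 XOR 1 XOR 0 XOR 0 XOR 1 XOR 0 XOR 0 XOR 0 XOR 1 XOR 0 XOR 1 XOR 0 XOR 1 = 0

0


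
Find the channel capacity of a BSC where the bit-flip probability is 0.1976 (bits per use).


H(p) = -p*log2(p) - (1-p)*log2(1-p) = -0.1976*log2(0.1976) - 0.8024*log2(0.8024) = 0.462255 + 0.254847 = 0.7171. C = 1 - H(p) = 1 - 0.7171 = 0.2829

0.2829 bits


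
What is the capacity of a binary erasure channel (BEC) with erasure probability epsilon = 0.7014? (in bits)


C = 1 - epsilon = 1 - 0.7014 = 0.2986

0.2986 bits


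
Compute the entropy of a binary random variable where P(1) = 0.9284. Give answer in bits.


H = -p*log2(p) - (1-p)*log2(1-p). -0.9284*log2(0.9284) = 0.099507; -0.0716*log2(0.0716) = 0.272359. H = 0.099507 + 0.272359 = 0.3719

0.3719 bits


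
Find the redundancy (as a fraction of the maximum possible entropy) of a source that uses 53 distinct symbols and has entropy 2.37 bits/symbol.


H_max = log2(K) = log2(53) = 5.7279 bits/symbol. Redundancy = 1 - H/H_max = 1 - 2.37/5.7279 = 1 - 0.4138 = 0.5862

0.5862


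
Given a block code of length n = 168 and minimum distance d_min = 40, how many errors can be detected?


Detection capability = d_min - 1 = 40 - 1 = 39

39 errors
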